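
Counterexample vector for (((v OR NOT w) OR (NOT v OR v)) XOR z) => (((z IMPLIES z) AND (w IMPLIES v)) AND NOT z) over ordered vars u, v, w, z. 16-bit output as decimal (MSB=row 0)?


F1 = (((v OR NOT w) OR (NOT v OR v)) XOR z)
F2 = (((z IMPLIES z) AND (w IMPLIES v)) AND NOT z)
Counterexample to F1=>F2 is where F1=1 and F2=0.
Evaluate each row (bits = u,v,w,z, MSB first):
  row 0 [0000]: F1=1 F2=1 -> F1&~F2 -> 0
  row 1 [0001]: F1=0 F2=0 -> F1&~F2 -> 0
  row 2 [0010]: F1=1 F2=0 -> F1&~F2 -> 1
  row 3 [0011]: F1=0 F2=0 -> F1&~F2 -> 0
  row 4 [0100]: F1=1 F2=1 -> F1&~F2 -> 0
  row 5 [0101]: F1=0 F2=0 -> F1&~F2 -> 0
  row 6 [0110]: F1=1 F2=1 -> F1&~F2 -> 0
  row 7 [0111]: F1=0 F2=0 -> F1&~F2 -> 0
  row 8 [1000]: F1=1 F2=1 -> F1&~F2 -> 0
  row 9 [1001]: F1=0 F2=0 -> F1&~F2 -> 0
  row 10 [1010]: F1=1 F2=0 -> F1&~F2 -> 1
  row 11 [1011]: F1=0 F2=0 -> F1&~F2 -> 0
  row 12 [1100]: F1=1 F2=1 -> F1&~F2 -> 0
  row 13 [1101]: F1=0 F2=0 -> F1&~F2 -> 0
  row 14 [1110]: F1=1 F2=1 -> F1&~F2 -> 0
  row 15 [1111]: F1=0 F2=0 -> F1&~F2 -> 0
Full result column, 4 rows per line (u,v fixed per line; w,z runs 00..11 left to right):
  rows 0-3 [u,v=00]: 0010  = hex 2
  rows 4-7 [u,v=01]: 0000  = hex 0
  rows 8-11 [u,v=10]: 0010  = hex 2
  rows 12-15 [u,v=11]: 0000  = hex 0
Counterexample vector (row 0 .. row 15) = 0010000000100000
Output column grouped in 4s = 0010 0000 0010 0000 = 0x2020
Convert to decimal digit by digit (value = value*16 + digit):
  2 -> 2
  2*16 + 0 = 32
  32*16 + 2 = 514
  514*16 + 0 = 8224
Decimal = 8224

8224


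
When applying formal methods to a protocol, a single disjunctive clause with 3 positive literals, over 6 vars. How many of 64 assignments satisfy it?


Step 1: Total=2^6=64
Step 2: Unsat when all 3 false: 2^3=8
Step 3: Sat=64-8=56

56


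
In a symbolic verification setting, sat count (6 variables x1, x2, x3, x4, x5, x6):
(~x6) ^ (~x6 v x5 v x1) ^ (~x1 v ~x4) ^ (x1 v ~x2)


CNF with 4 clauses over 6 vars (64 assignments).
An assignment satisfies CNF iff every clause has >=1 true literal.
Check each row (bits = x1,x2,x3,x4,x5,x6; clause T/F shown):
  row 0 [000000]: clauses=TTTT -> 1
  row 1 [000001]: clauses=FFTT -> 0
  row 2 [000010]: clauses=TTTT -> 1
  row 3 [000011]: clauses=FTTT -> 0
  row 4 [000100]: clauses=TTTT -> 1
  (every remaining row is evaluated the same way; all 64 results are listed next)
Full result column, 8 rows per line (x1,x2,x3 fixed per line; x4,x5,x6 runs 000..111 left to right):
  rows 0-7 [x1,x2,x3=000]: 10101010  (ones: 4)
  rows 8-15 [x1,x2,x3=001]: 10101010  (ones: 4)
  rows 16-23 [x1,x2,x3=010]: 00000000  (ones: 0)
  rows 24-31 [x1,x2,x3=011]: 00000000  (ones: 0)
  rows 32-39 [x1,x2,x3=100]: 10100000  (ones: 2)
  rows 40-47 [x1,x2,x3=101]: 10100000  (ones: 2)
  rows 48-55 [x1,x2,x3=110]: 10100000  (ones: 2)
  rows 56-63 [x1,x2,x3=111]: 10100000  (ones: 2)
Satisfying assignments = 4+4+0+0+2+2+2+2 = 16

16


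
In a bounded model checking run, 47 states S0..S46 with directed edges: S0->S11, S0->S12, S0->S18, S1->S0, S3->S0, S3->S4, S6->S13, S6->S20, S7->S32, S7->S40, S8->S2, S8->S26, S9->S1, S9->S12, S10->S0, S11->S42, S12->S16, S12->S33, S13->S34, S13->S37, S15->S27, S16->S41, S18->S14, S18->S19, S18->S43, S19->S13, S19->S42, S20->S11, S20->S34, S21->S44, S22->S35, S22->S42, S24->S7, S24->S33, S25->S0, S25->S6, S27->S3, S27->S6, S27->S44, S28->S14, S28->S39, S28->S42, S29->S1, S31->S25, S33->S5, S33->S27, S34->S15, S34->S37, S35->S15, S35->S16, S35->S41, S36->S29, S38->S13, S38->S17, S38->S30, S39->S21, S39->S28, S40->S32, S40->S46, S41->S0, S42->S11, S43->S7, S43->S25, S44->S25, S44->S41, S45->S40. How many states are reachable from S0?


BFS from S0:
  layer 0: {S0}
  layer 1: {S11, S12, S18}
  layer 2: {S14, S16, S19, S33, S42, S43}
  layer 3: {S5, S7, S13, S25, S27, S41}
  layer 4: {S3, S6, S32, S34, S37, S40, S44}
  layer 5: {S4, S15, S20, S46}
Reachable set: {S0, S3, S4, S5, S6, S7, S11, S12, S13, S14, S15, S16, S18, S19, S20, S25, S27, S32, S33, S34, S37, S40, S41, S42, S43, S44, S46}
Count = 27

27


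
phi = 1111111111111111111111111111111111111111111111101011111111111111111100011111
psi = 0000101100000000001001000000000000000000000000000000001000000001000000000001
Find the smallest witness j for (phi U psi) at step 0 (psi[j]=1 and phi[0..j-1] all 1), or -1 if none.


(phi U psi) at 0: need smallest j with psi[j]=1 and phi[i]=1 for all i in [0,j).
Scan from step 0:
  step 0: phi=1, psi=0 -> continue
  step 1: phi=1, psi=0 -> continue
  step 2: phi=1, psi=0 -> continue
  step 3: phi=1, psi=0 -> continue
  step 4: psi=1 and phi held for [0,4) -> witness found
Witness step = 4

4


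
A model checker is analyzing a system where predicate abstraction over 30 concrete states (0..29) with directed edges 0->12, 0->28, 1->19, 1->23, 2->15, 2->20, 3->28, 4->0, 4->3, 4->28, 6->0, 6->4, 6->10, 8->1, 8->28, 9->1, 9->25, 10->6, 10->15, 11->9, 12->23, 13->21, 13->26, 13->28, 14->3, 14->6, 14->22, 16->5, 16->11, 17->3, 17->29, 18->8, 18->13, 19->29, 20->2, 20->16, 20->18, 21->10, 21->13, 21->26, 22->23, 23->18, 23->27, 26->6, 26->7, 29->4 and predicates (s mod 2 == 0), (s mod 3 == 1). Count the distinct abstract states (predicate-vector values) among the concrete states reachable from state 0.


BFS from 0:
Concrete reachable: {0, 1, 3, 4, 6, 7, 8, 10, 12, 13, 15, 18, 19, 21, 23, 26, 27, 28, 29}
Abstract via predicates (s mod 2 == 0), (s mod 3 == 1):
  (0,0) <- {3, 15, 21, 23, 27, 29}
  (0,1) <- {1, 7, 13, 19}
  (1,0) <- {0, 6, 8, 12, 18, 26}
  (1,1) <- {4, 10, 28}
Distinct abstract states = 4

4


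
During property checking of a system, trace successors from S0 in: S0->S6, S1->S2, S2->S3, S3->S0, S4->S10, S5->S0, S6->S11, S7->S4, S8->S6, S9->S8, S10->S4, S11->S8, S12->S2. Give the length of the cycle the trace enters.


Trace from S0 until a state repeats:
  S0 -> S6 -> S11 -> S8 -> S6
S6 first seen at step 1, revisited at step 4.
Cycle length = 4 - 1 = 3

3


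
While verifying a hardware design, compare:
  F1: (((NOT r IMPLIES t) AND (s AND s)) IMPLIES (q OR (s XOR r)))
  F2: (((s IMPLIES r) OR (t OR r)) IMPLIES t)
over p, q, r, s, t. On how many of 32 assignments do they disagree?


F1 = (((NOT r IMPLIES t) AND (s AND s)) IMPLIES (q OR (s XOR r)))
F2 = (((s IMPLIES r) OR (t OR r)) IMPLIES t)
Evaluate both on each of 32 rows (bits = p,q,r,s,t):
  row 0 [00000]: F1=1 F2=0 (differ) -> 1
  row 1 [00001]: F1=1 F2=1 -> 0
  row 2 [00010]: F1=1 F2=1 -> 0
  row 3 [00011]: F1=1 F2=1 -> 0
  row 4 [00100]: F1=1 F2=0 (differ) -> 1
  row 5 [00101]: F1=1 F2=1 -> 0
  row 6 [00110]: F1=0 F2=0 -> 0
  row 7 [00111]: F1=0 F2=1 (differ) -> 1
  row 8 [01000]: F1=1 F2=0 (differ) -> 1
  row 9 [01001]: F1=1 F2=1 -> 0
  row 10 [01010]: F1=1 F2=1 -> 0
  row 11 [01011]: F1=1 F2=1 -> 0
  row 12 [01100]: F1=1 F2=0 (differ) -> 1
  row 13 [01101]: F1=1 F2=1 -> 0
  row 14 [01110]: F1=1 F2=0 (differ) -> 1
  row 15 [01111]: F1=1 F2=1 -> 0
  row 16 [10000]: F1=1 F2=0 (differ) -> 1
  row 17 [10001]: F1=1 F2=1 -> 0
  row 18 [10010]: F1=1 F2=1 -> 0
  row 19 [10011]: F1=1 F2=1 -> 0
  row 20 [10100]: F1=1 F2=0 (differ) -> 1
  row 21 [10101]: F1=1 F2=1 -> 0
  row 22 [10110]: F1=0 F2=0 -> 0
  row 23 [10111]: F1=0 F2=1 (differ) -> 1
  row 24 [11000]: F1=1 F2=0 (differ) -> 1
  row 25 [11001]: F1=1 F2=1 -> 0
  row 26 [11010]: F1=1 F2=1 -> 0
  row 27 [11011]: F1=1 F2=1 -> 0
  row 28 [11100]: F1=1 F2=0 (differ) -> 1
  row 29 [11101]: F1=1 F2=1 -> 0
  row 30 [11110]: F1=1 F2=0 (differ) -> 1
  row 31 [11111]: F1=1 F2=1 -> 0
Full result column, 8 rows per line (p,q fixed per line; r,s,t runs 000..111 left to right):
  rows 0-7 [p,q=00]: 10001001  (ones: 3)
  rows 8-15 [p,q=01]: 10001010  (ones: 3)
  rows 16-23 [p,q=10]: 10001001  (ones: 3)
  rows 24-31 [p,q=11]: 10001010  (ones: 3)
Disagreements = 3+3+3+3 = 12

12


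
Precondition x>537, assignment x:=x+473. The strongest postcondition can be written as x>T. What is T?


Formula: sp(P, x:=E) = exists old_x. (x = E[old_x/x]) AND P[old_x/x] (old_x is the value of x before the assignment; eliminate old_x by solving x = E[old_x/x] for old_x)
Step 1: Precondition P: x>537, i.e. old_x > 537
Step 2: Assignment gives x = old_x + 473, so old_x = x - 473
Step 3: Substitute into P: x - 473 > 537
Step 4: Simplify: x > 537+473 = 1010

1010


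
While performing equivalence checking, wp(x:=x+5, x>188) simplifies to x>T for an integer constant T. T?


Formula: wp(x:=E, P) = P[E/x] (substitute E for x in postcondition)
Step 1: Postcondition: x>188
Step 2: Substitute x+5 for x: x+5>188
Step 3: Solve for x: x > 188-5 = 183

183


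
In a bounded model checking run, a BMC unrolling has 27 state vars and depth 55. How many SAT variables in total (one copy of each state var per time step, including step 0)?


BMC unrolls to depth k, creating one copy of each state var for steps 0..k.
Step count = 55 + 1 = 56 (steps 0 through 55)
Vars per step = 27
Total = 27 * 56 = 1512

1512


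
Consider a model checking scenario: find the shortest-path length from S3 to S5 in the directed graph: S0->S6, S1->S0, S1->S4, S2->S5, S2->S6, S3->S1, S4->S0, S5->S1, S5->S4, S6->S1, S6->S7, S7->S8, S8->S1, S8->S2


BFS layer-by-layer from S3:
  dist 0: {S3}
  dist 1: {S1}
  dist 2: {S0, S4}
  dist 3: {S6}
  dist 4: {S7}
  dist 5: {S8}
  dist 6: {S2}
  dist 7: {S5}
  -> S5 reached at distance 7
Shortest path length = 7

7


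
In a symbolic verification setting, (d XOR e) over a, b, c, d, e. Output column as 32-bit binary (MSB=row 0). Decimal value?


Formula: (d XOR e) over a, b, c, d, e (32 rows)
Evaluate each row (bits = a,b,c,d,e, MSB first):
  row 0 [00000]: (0 XOR 0) -> 0
  row 1 [00001]: (0 XOR 1) -> 1
  row 2 [00010]: (1 XOR 0) -> 1
  row 3 [00011]: (1 XOR 1) -> 0
  row 4 [00100]: (0 XOR 0) -> 0
  row 5 [00101]: (0 XOR 1) -> 1
  row 6 [00110]: (1 XOR 0) -> 1
  row 7 [00111]: (1 XOR 1) -> 0
  row 8 [01000]: (0 XOR 0) -> 0
  row 9 [01001]: (0 XOR 1) -> 1
  row 10 [01010]: (1 XOR 0) -> 1
  row 11 [01011]: (1 XOR 1) -> 0
  row 12 [01100]: (0 XOR 0) -> 0
  row 13 [01101]: (0 XOR 1) -> 1
  row 14 [01110]: (1 XOR 0) -> 1
  row 15 [01111]: (1 XOR 1) -> 0
  row 16 [10000]: (0 XOR 0) -> 0
  row 17 [10001]: (0 XOR 1) -> 1
  row 18 [10010]: (1 XOR 0) -> 1
  row 19 [10011]: (1 XOR 1) -> 0
  row 20 [10100]: (0 XOR 0) -> 0
  row 21 [10101]: (0 XOR 1) -> 1
  row 22 [10110]: (1 XOR 0) -> 1
  row 23 [10111]: (1 XOR 1) -> 0
  row 24 [11000]: (0 XOR 0) -> 0
  row 25 [11001]: (0 XOR 1) -> 1
  row 26 [11010]: (1 XOR 0) -> 1
  row 27 [11011]: (1 XOR 1) -> 0
  row 28 [11100]: (0 XOR 0) -> 0
  row 29 [11101]: (0 XOR 1) -> 1
  row 30 [11110]: (1 XOR 0) -> 1
  row 31 [11111]: (1 XOR 1) -> 0
Full result column, 4 rows per line (a,b,c fixed per line; d,e runs 00..11 left to right):
  rows 0-3 [a,b,c=000]: 0110  = hex 6
  rows 4-7 [a,b,c=001]: 0110  = hex 6
  rows 8-11 [a,b,c=010]: 0110  = hex 6
  rows 12-15 [a,b,c=011]: 0110  = hex 6
  rows 16-19 [a,b,c=100]: 0110  = hex 6
  rows 20-23 [a,b,c=101]: 0110  = hex 6
  rows 24-27 [a,b,c=110]: 0110  = hex 6
  rows 28-31 [a,b,c=111]: 0110  = hex 6
Output column (row 0 .. row 31) = 01100110011001100110011001100110
Output column grouped in 4s = 0110 0110 0110 0110 0110 0110 0110 0110 = 0x66666666
Convert to decimal digit by digit (value = value*16 + digit):
  6 -> 6
  6*16 + 6 = 102
  102*16 + 6 = 1638
  1638*16 + 6 = 26214
  26214*16 + 6 = 419430
  419430*16 + 6 = 6710886
  6710886*16 + 6 = 107374182
  107374182*16 + 6 = 1717986918
Decimal = 1717986918

1717986918


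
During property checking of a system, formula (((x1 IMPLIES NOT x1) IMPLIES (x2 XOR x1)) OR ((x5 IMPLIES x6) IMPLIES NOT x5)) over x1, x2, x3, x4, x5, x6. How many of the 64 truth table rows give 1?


Formula: (((x1 IMPLIES NOT x1) IMPLIES (x2 XOR x1)) OR ((x5 IMPLIES x6) IMPLIES NOT x5)) over 6 vars (64 rows)
Evaluate each row (x1, x2, x3, x4, x5, x6 as bits, MSB first):
  row 0 [000000]: (((0 IMPLIES NOT 0) IMPLIES (0 XOR 0)) OR ((0 IMPLIES 0) IMPLIES NOT 0)) -> 1
  row 1 [000001]: (((0 IMPLIES NOT 0) IMPLIES (0 XOR 0)) OR ((0 IMPLIES 1) IMPLIES NOT 0)) -> 1
  row 2 [000010]: (((0 IMPLIES NOT 0) IMPLIES (0 XOR 0)) OR ((1 IMPLIES 0) IMPLIES NOT 1)) -> 1
  row 3 [000011]: (((0 IMPLIES NOT 0) IMPLIES (0 XOR 0)) OR ((1 IMPLIES 1) IMPLIES NOT 1)) -> 0
  row 4 [000100]: (((0 IMPLIES NOT 0) IMPLIES (0 XOR 0)) OR ((0 IMPLIES 0) IMPLIES NOT 0)) -> 1
  (every remaining row is evaluated the same way; all 64 results are listed next)
Full result column, 8 rows per line (x1,x2,x3 fixed per line; x4,x5,x6 runs 000..111 left to right):
  rows 0-7 [x1,x2,x3=000]: 11101110  (ones: 6)
  rows 8-15 [x1,x2,x3=001]: 11101110  (ones: 6)
  rows 16-23 [x1,x2,x3=010]: 11111111  (ones: 8)
  rows 24-31 [x1,x2,x3=011]: 11111111  (ones: 8)
  rows 32-39 [x1,x2,x3=100]: 11111111  (ones: 8)
  rows 40-47 [x1,x2,x3=101]: 11111111  (ones: 8)
  rows 48-55 [x1,x2,x3=110]: 11111111  (ones: 8)
  rows 56-63 [x1,x2,x3=111]: 11111111  (ones: 8)
Count of 1-rows = 6+6+8+8+8+8+8+8 = 60

60


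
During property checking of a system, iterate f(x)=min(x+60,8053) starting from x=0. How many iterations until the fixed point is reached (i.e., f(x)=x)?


Step 1: x=0, cap=8053, increment=60
Step 2: x grows by 60 each step until capped at 8053; fixed point is x=8053
Step 3: iterations = ceil(8053/60) = 135

135


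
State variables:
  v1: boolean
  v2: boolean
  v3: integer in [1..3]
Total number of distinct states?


State space = product of domain sizes of all variables.
Domain sizes:
  v1 (boolean): 2
  v2 (boolean): 2
  v3 (integer in [1..3]): 3
Product = 2 * 2 * 3 = 12

12


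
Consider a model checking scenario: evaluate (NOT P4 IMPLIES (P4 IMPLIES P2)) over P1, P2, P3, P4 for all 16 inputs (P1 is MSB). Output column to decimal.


Formula: (NOT P4 IMPLIES (P4 IMPLIES P2)) over P1, P2, P3, P4 (16 rows)
Evaluate each row (bits = P1,P2,P3,P4, MSB first):
  row 0 [0000]: (NOT 0 IMPLIES (0 IMPLIES 0)) -> 1
  row 1 [0001]: (NOT 1 IMPLIES (1 IMPLIES 0)) -> 1
  row 2 [0010]: (NOT 0 IMPLIES (0 IMPLIES 0)) -> 1
  row 3 [0011]: (NOT 1 IMPLIES (1 IMPLIES 0)) -> 1
  row 4 [0100]: (NOT 0 IMPLIES (0 IMPLIES 1)) -> 1
  row 5 [0101]: (NOT 1 IMPLIES (1 IMPLIES 1)) -> 1
  row 6 [0110]: (NOT 0 IMPLIES (0 IMPLIES 1)) -> 1
  row 7 [0111]: (NOT 1 IMPLIES (1 IMPLIES 1)) -> 1
  row 8 [1000]: (NOT 0 IMPLIES (0 IMPLIES 0)) -> 1
  row 9 [1001]: (NOT 1 IMPLIES (1 IMPLIES 0)) -> 1
  row 10 [1010]: (NOT 0 IMPLIES (0 IMPLIES 0)) -> 1
  row 11 [1011]: (NOT 1 IMPLIES (1 IMPLIES 0)) -> 1
  row 12 [1100]: (NOT 0 IMPLIES (0 IMPLIES 1)) -> 1
  row 13 [1101]: (NOT 1 IMPLIES (1 IMPLIES 1)) -> 1
  row 14 [1110]: (NOT 0 IMPLIES (0 IMPLIES 1)) -> 1
  row 15 [1111]: (NOT 1 IMPLIES (1 IMPLIES 1)) -> 1
Full result column, 4 rows per line (P1,P2 fixed per line; P3,P4 runs 00..11 left to right):
  rows 0-3 [P1,P2=00]: 1111  = hex F
  rows 4-7 [P1,P2=01]: 1111  = hex F
  rows 8-11 [P1,P2=10]: 1111  = hex F
  rows 12-15 [P1,P2=11]: 1111  = hex F
Output column (row 0 .. row 15) = 1111111111111111
Output column grouped in 4s = 1111 1111 1111 1111 = 0xFFFF
Convert to decimal digit by digit (value = value*16 + digit):
  F -> 15
  15*16 + 15 (F) = 255
  255*16 + 15 (F) = 4095
  4095*16 + 15 (F) = 65535
Decimal = 65535

65535


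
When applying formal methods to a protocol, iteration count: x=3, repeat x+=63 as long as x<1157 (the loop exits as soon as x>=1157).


Step 1: x goes from 3 toward 1157 by 63; the body runs while x<1157, so iterations = ceil((bound-start)/step)
Step 2: Distance=1154
Step 3: ceil(1154/63)=19

19


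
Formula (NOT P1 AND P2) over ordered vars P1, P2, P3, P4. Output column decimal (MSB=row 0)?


Formula: (NOT P1 AND P2) over P1, P2, P3, P4 (16 rows)
Evaluate each row (bits = P1,P2,P3,P4, MSB first):
  row 0 [0000]: (NOT 0 AND 0) -> 0
  row 1 [0001]: (NOT 0 AND 0) -> 0
  row 2 [0010]: (NOT 0 AND 0) -> 0
  row 3 [0011]: (NOT 0 AND 0) -> 0
  row 4 [0100]: (NOT 0 AND 1) -> 1
  row 5 [0101]: (NOT 0 AND 1) -> 1
  row 6 [0110]: (NOT 0 AND 1) -> 1
  row 7 [0111]: (NOT 0 AND 1) -> 1
  row 8 [1000]: (NOT 1 AND 0) -> 0
  row 9 [1001]: (NOT 1 AND 0) -> 0
  row 10 [1010]: (NOT 1 AND 0) -> 0
  row 11 [1011]: (NOT 1 AND 0) -> 0
  row 12 [1100]: (NOT 1 AND 1) -> 0
  row 13 [1101]: (NOT 1 AND 1) -> 0
  row 14 [1110]: (NOT 1 AND 1) -> 0
  row 15 [1111]: (NOT 1 AND 1) -> 0
Full result column, 4 rows per line (P1,P2 fixed per line; P3,P4 runs 00..11 left to right):
  rows 0-3 [P1,P2=00]: 0000  = hex 0
  rows 4-7 [P1,P2=01]: 1111  = hex F
  rows 8-11 [P1,P2=10]: 0000  = hex 0
  rows 12-15 [P1,P2=11]: 0000  = hex 0
Output column (row 0 .. row 15) = 0000111100000000
Output column grouped in 4s = 0000 1111 0000 0000 = 0x0F00
Convert to decimal digit by digit (value = value*16 + digit):
  0 -> 0
  0*16 + 15 (F) = 15
  15*16 + 0 = 240
  240*16 + 0 = 3840
Decimal = 3840

3840


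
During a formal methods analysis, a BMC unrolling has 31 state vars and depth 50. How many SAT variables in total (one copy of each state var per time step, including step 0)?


BMC unrolls to depth k, creating one copy of each state var for steps 0..k.
Step count = 50 + 1 = 51 (steps 0 through 50)
Vars per step = 31
Total = 31 * 51 = 1581

1581


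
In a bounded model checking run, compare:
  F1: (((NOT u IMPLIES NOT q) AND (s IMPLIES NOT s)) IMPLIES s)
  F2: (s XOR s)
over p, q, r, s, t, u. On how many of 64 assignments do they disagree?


F1 = (((NOT u IMPLIES NOT q) AND (s IMPLIES NOT s)) IMPLIES s)
F2 = (s XOR s)
Evaluate both on each of 64 rows (bits = p,q,r,s,t,u):
  row 0 [000000]: F1=0 F2=0 -> 0
  row 1 [000001]: F1=0 F2=0 -> 0
  row 2 [000010]: F1=0 F2=0 -> 0
  row 3 [000011]: F1=0 F2=0 -> 0
  row 4 [000100]: F1=1 F2=0 (differ) -> 1
  (every remaining row is evaluated the same way; all 64 results are listed next)
Full result column, 8 rows per line (p,q,r fixed per line; s,t,u runs 000..111 left to right):
  rows 0-7 [p,q,r=000]: 00001111  (ones: 4)
  rows 8-15 [p,q,r=001]: 00001111  (ones: 4)
  rows 16-23 [p,q,r=010]: 10101111  (ones: 6)
  rows 24-31 [p,q,r=011]: 10101111  (ones: 6)
  rows 32-39 [p,q,r=100]: 00001111  (ones: 4)
  rows 40-47 [p,q,r=101]: 00001111  (ones: 4)
  rows 48-55 [p,q,r=110]: 10101111  (ones: 6)
  rows 56-63 [p,q,r=111]: 10101111  (ones: 6)
Disagreements = 4+4+6+6+4+4+6+6 = 40

40


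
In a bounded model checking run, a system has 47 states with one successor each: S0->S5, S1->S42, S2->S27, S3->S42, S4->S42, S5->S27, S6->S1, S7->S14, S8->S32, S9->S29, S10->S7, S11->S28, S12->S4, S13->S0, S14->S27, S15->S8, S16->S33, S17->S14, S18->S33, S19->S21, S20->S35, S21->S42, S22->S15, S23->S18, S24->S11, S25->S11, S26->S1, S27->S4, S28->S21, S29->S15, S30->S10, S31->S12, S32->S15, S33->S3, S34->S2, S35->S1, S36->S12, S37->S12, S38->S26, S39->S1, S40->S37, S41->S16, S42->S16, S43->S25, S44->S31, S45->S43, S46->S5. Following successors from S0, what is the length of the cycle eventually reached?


Trace from S0 until a state repeats:
  S0 -> S5 -> S27 -> S4 -> S42 -> S16 -> S33 -> S3 -> S42
S42 first seen at step 4, revisited at step 8.
Cycle length = 8 - 4 = 4

4


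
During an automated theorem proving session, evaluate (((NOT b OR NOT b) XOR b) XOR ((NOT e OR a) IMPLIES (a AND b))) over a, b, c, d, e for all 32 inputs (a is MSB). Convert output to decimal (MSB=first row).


Formula: (((NOT b OR NOT b) XOR b) XOR ((NOT e OR a) IMPLIES (a AND b))) over a, b, c, d, e (32 rows)
Evaluate each row (bits = a,b,c,d,e, MSB first):
  row 0 [00000]: (((NOT 0 OR NOT 0) XOR 0) XOR ((NOT 0 OR 0) IMPLIES (0 AND 0))) -> 1
  row 1 [00001]: (((NOT 0 OR NOT 0) XOR 0) XOR ((NOT 1 OR 0) IMPLIES (0 AND 0))) -> 0
  row 2 [00010]: (((NOT 0 OR NOT 0) XOR 0) XOR ((NOT 0 OR 0) IMPLIES (0 AND 0))) -> 1
  row 3 [00011]: (((NOT 0 OR NOT 0) XOR 0) XOR ((NOT 1 OR 0) IMPLIES (0 AND 0))) -> 0
  row 4 [00100]: (((NOT 0 OR NOT 0) XOR 0) XOR ((NOT 0 OR 0) IMPLIES (0 AND 0))) -> 1
  row 5 [00101]: (((NOT 0 OR NOT 0) XOR 0) XOR ((NOT 1 OR 0) IMPLIES (0 AND 0))) -> 0
  row 6 [00110]: (((NOT 0 OR NOT 0) XOR 0) XOR ((NOT 0 OR 0) IMPLIES (0 AND 0))) -> 1
  row 7 [00111]: (((NOT 0 OR NOT 0) XOR 0) XOR ((NOT 1 OR 0) IMPLIES (0 AND 0))) -> 0
  row 8 [01000]: (((NOT 1 OR NOT 1) XOR 1) XOR ((NOT 0 OR 0) IMPLIES (0 AND 1))) -> 1
  row 9 [01001]: (((NOT 1 OR NOT 1) XOR 1) XOR ((NOT 1 OR 0) IMPLIES (0 AND 1))) -> 0
  row 10 [01010]: (((NOT 1 OR NOT 1) XOR 1) XOR ((NOT 0 OR 0) IMPLIES (0 AND 1))) -> 1
  row 11 [01011]: (((NOT 1 OR NOT 1) XOR 1) XOR ((NOT 1 OR 0) IMPLIES (0 AND 1))) -> 0
  row 12 [01100]: (((NOT 1 OR NOT 1) XOR 1) XOR ((NOT 0 OR 0) IMPLIES (0 AND 1))) -> 1
  row 13 [01101]: (((NOT 1 OR NOT 1) XOR 1) XOR ((NOT 1 OR 0) IMPLIES (0 AND 1))) -> 0
  row 14 [01110]: (((NOT 1 OR NOT 1) XOR 1) XOR ((NOT 0 OR 0) IMPLIES (0 AND 1))) -> 1
  row 15 [01111]: (((NOT 1 OR NOT 1) XOR 1) XOR ((NOT 1 OR 0) IMPLIES (0 AND 1))) -> 0
  row 16 [10000]: (((NOT 0 OR NOT 0) XOR 0) XOR ((NOT 0 OR 1) IMPLIES (1 AND 0))) -> 1
  row 17 [10001]: (((NOT 0 OR NOT 0) XOR 0) XOR ((NOT 1 OR 1) IMPLIES (1 AND 0))) -> 1
  row 18 [10010]: (((NOT 0 OR NOT 0) XOR 0) XOR ((NOT 0 OR 1) IMPLIES (1 AND 0))) -> 1
  row 19 [10011]: (((NOT 0 OR NOT 0) XOR 0) XOR ((NOT 1 OR 1) IMPLIES (1 AND 0))) -> 1
  row 20 [10100]: (((NOT 0 OR NOT 0) XOR 0) XOR ((NOT 0 OR 1) IMPLIES (1 AND 0))) -> 1
  row 21 [10101]: (((NOT 0 OR NOT 0) XOR 0) XOR ((NOT 1 OR 1) IMPLIES (1 AND 0))) -> 1
  row 22 [10110]: (((NOT 0 OR NOT 0) XOR 0) XOR ((NOT 0 OR 1) IMPLIES (1 AND 0))) -> 1
  row 23 [10111]: (((NOT 0 OR NOT 0) XOR 0) XOR ((NOT 1 OR 1) IMPLIES (1 AND 0))) -> 1
  row 24 [11000]: (((NOT 1 OR NOT 1) XOR 1) XOR ((NOT 0 OR 1) IMPLIES (1 AND 1))) -> 0
  row 25 [11001]: (((NOT 1 OR NOT 1) XOR 1) XOR ((NOT 1 OR 1) IMPLIES (1 AND 1))) -> 0
  row 26 [11010]: (((NOT 1 OR NOT 1) XOR 1) XOR ((NOT 0 OR 1) IMPLIES (1 AND 1))) -> 0
  row 27 [11011]: (((NOT 1 OR NOT 1) XOR 1) XOR ((NOT 1 OR 1) IMPLIES (1 AND 1))) -> 0
  row 28 [11100]: (((NOT 1 OR NOT 1) XOR 1) XOR ((NOT 0 OR 1) IMPLIES (1 AND 1))) -> 0
  row 29 [11101]: (((NOT 1 OR NOT 1) XOR 1) XOR ((NOT 1 OR 1) IMPLIES (1 AND 1))) -> 0
  row 30 [11110]: (((NOT 1 OR NOT 1) XOR 1) XOR ((NOT 0 OR 1) IMPLIES (1 AND 1))) -> 0
  row 31 [11111]: (((NOT 1 OR NOT 1) XOR 1) XOR ((NOT 1 OR 1) IMPLIES (1 AND 1))) -> 0
Full result column, 4 rows per line (a,b,c fixed per line; d,e runs 00..11 left to right):
  rows 0-3 [a,b,c=000]: 1010  = hex A
  rows 4-7 [a,b,c=001]: 1010  = hex A
  rows 8-11 [a,b,c=010]: 1010  = hex A
  rows 12-15 [a,b,c=011]: 1010  = hex A
  rows 16-19 [a,b,c=100]: 1111  = hex F
  rows 20-23 [a,b,c=101]: 1111  = hex F
  rows 24-27 [a,b,c=110]: 0000  = hex 0
  rows 28-31 [a,b,c=111]: 0000  = hex 0
Output column (row 0 .. row 31) = 10101010101010101111111100000000
Output column grouped in 4s = 1010 1010 1010 1010 1111 1111 0000 0000 = 0xAAAAFF00
Convert to decimal digit by digit (value = value*16 + digit):
  A -> 10
  10*16 + 10 (A) = 170
  170*16 + 10 (A) = 2730
  2730*16 + 10 (A) = 43690
  43690*16 + 15 (F) = 699055
  699055*16 + 15 (F) = 11184895
  11184895*16 + 0 = 178958320
  178958320*16 + 0 = 2863333120
Decimal = 2863333120

2863333120


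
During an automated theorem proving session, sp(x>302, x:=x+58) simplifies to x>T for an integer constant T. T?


Formula: sp(P, x:=E) = exists old_x. (x = E[old_x/x]) AND P[old_x/x] (old_x is the value of x before the assignment; eliminate old_x by solving x = E[old_x/x] for old_x)
Step 1: Precondition P: x>302, i.e. old_x > 302
Step 2: Assignment gives x = old_x + 58, so old_x = x - 58
Step 3: Substitute into P: x - 58 > 302
Step 4: Simplify: x > 302+58 = 360

360


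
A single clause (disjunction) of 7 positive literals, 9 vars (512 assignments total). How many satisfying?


Step 1: Total=2^9=512
Step 2: Unsat when all 7 false: 2^2=4
Step 3: Sat=512-4=508

508


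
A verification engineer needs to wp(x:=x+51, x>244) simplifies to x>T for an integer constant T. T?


Formula: wp(x:=E, P) = P[E/x] (substitute E for x in postcondition)
Step 1: Postcondition: x>244
Step 2: Substitute x+51 for x: x+51>244
Step 3: Solve for x: x > 244-51 = 193

193


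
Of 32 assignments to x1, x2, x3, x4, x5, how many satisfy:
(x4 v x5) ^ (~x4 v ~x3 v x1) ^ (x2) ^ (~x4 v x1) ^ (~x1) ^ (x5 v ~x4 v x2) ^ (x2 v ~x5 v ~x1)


CNF with 7 clauses over 5 vars (32 assignments).
An assignment satisfies CNF iff every clause has >=1 true literal.
Check each row (bits = x1,x2,x3,x4,x5; clause T/F shown):
  row 0 [00000]: clauses=FTFTTTT -> 0
  row 1 [00001]: clauses=TTFTTTT -> 0
  row 2 [00010]: clauses=TTFFTFT -> 0
  row 3 [00011]: clauses=TTFFTTT -> 0
  row 4 [00100]: clauses=FTFTTTT -> 0
  row 5 [00101]: clauses=TTFTTTT -> 0
  row 6 [00110]: clauses=TFFFTFT -> 0
  row 7 [00111]: clauses=TFFFTTT -> 0
  row 8 [01000]: clauses=FTTTTTT -> 0
  row 9 [01001]: clauses=TTTTTTT -> 1
  row 10 [01010]: clauses=TTTFTTT -> 0
  row 11 [01011]: clauses=TTTFTTT -> 0
  row 12 [01100]: clauses=FTTTTTT -> 0
  row 13 [01101]: clauses=TTTTTTT -> 1
  row 14 [01110]: clauses=TFTFTTT -> 0
  row 15 [01111]: clauses=TFTFTTT -> 0
  row 16 [10000]: clauses=FTFTFTT -> 0
  row 17 [10001]: clauses=TTFTFTF -> 0
  row 18 [10010]: clauses=TTFTFFT -> 0
  row 19 [10011]: clauses=TTFTFTF -> 0
  row 20 [10100]: clauses=FTFTFTT -> 0
  row 21 [10101]: clauses=TTFTFTF -> 0
  row 22 [10110]: clauses=TTFTFFT -> 0
  row 23 [10111]: clauses=TTFTFTF -> 0
  row 24 [11000]: clauses=FTTTFTT -> 0
  row 25 [11001]: clauses=TTTTFTT -> 0
  row 26 [11010]: clauses=TTTTFTT -> 0
  row 27 [11011]: clauses=TTTTFTT -> 0
  row 28 [11100]: clauses=FTTTFTT -> 0
  row 29 [11101]: clauses=TTTTFTT -> 0
  row 30 [11110]: clauses=TTTTFTT -> 0
  row 31 [11111]: clauses=TTTTFTT -> 0
Full result column, 8 rows per line (x1,x2 fixed per line; x3,x4,x5 runs 000..111 left to right):
  rows 0-7 [x1,x2=00]: 00000000  (ones: 0)
  rows 8-15 [x1,x2=01]: 01000100  (ones: 2)
  rows 16-23 [x1,x2=10]: 00000000  (ones: 0)
  rows 24-31 [x1,x2=11]: 00000000  (ones: 0)
Satisfying assignments = 0+2+0+0 = 2

2


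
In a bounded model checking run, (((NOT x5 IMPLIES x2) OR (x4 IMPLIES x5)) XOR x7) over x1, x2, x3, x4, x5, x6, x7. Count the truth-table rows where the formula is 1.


Formula: (((NOT x5 IMPLIES x2) OR (x4 IMPLIES x5)) XOR x7) over 7 vars (128 rows)
Evaluate each row (x1, x2, x3, x4, x5, x6, x7 as bits, MSB first):
  row 0 [0000000]: (((NOT 0 IMPLIES 0) OR (0 IMPLIES 0)) XOR 0) -> 1
  row 1 [0000001]: (((NOT 0 IMPLIES 0) OR (0 IMPLIES 0)) XOR 1) -> 0
  row 2 [0000010]: (((NOT 0 IMPLIES 0) OR (0 IMPLIES 0)) XOR 0) -> 1
  row 3 [0000011]: (((NOT 0 IMPLIES 0) OR (0 IMPLIES 0)) XOR 1) -> 0
  row 4 [0000100]: (((NOT 1 IMPLIES 0) OR (0 IMPLIES 1)) XOR 0) -> 1
  (every remaining row is evaluated the same way; all 128 results are listed next)
Full result column, 8 rows per line (x1,x2,x3,x4 fixed per line; x5,x6,x7 runs 000..111 left to right):
  rows 0-7 [x1,x2,x3,x4=0000]: 10101010  (ones: 4)
  rows 8-15 [x1,x2,x3,x4=0001]: 01011010  (ones: 4)
  rows 16-23 [x1,x2,x3,x4=0010]: 10101010  (ones: 4)
  rows 24-31 [x1,x2,x3,x4=0011]: 01011010  (ones: 4)
  rows 32-39 [x1,x2,x3,x4=0100]: 10101010  (ones: 4)
  rows 40-47 [x1,x2,x3,x4=0101]: 10101010  (ones: 4)
  rows 48-55 [x1,x2,x3,x4=0110]: 10101010  (ones: 4)
  rows 56-63 [x1,x2,x3,x4=0111]: 10101010  (ones: 4)
  rows 64-71 [x1,x2,x3,x4=1000]: 10101010  (ones: 4)
  rows 72-79 [x1,x2,x3,x4=1001]: 01011010  (ones: 4)
  rows 80-87 [x1,x2,x3,x4=1010]: 10101010  (ones: 4)
  rows 88-95 [x1,x2,x3,x4=1011]: 01011010  (ones: 4)
  rows 96-103 [x1,x2,x3,x4=1100]: 10101010  (ones: 4)
  rows 104-111 [x1,x2,x3,x4=1101]: 10101010  (ones: 4)
  rows 112-119 [x1,x2,x3,x4=1110]: 10101010  (ones: 4)
  rows 120-127 [x1,x2,x3,x4=1111]: 10101010  (ones: 4)
Count of 1-rows = 4+4+4+4+4+4+4+4+4+4+4+4+4+4+4+4 = 64

64


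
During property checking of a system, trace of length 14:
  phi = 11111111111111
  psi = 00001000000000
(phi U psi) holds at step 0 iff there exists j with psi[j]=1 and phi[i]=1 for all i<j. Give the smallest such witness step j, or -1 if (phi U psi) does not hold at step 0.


(phi U psi) at 0: need smallest j with psi[j]=1 and phi[i]=1 for all i in [0,j).
Scan from step 0:
  step 0: phi=1, psi=0 -> continue
  step 1: phi=1, psi=0 -> continue
  step 2: phi=1, psi=0 -> continue
  step 3: phi=1, psi=0 -> continue
  step 4: psi=1 and phi held for [0,4) -> witness found
Witness step = 4

4


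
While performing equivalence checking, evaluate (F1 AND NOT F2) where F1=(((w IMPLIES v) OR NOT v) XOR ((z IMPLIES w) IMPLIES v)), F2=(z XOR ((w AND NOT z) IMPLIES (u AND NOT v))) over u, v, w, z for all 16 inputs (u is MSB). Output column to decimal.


F1 = (((w IMPLIES v) OR NOT v) XOR ((z IMPLIES w) IMPLIES v))
F2 = (z XOR ((w AND NOT z) IMPLIES (u AND NOT v)))
Counterexample to F1=>F2 is where F1=1 and F2=0.
Evaluate each row (bits = u,v,w,z, MSB first):
  row 0 [0000]: F1=1 F2=1 -> F1&~F2 -> 0
  row 1 [0001]: F1=0 F2=0 -> F1&~F2 -> 0
  row 2 [0010]: F1=1 F2=0 -> F1&~F2 -> 1
  row 3 [0011]: F1=1 F2=0 -> F1&~F2 -> 1
  row 4 [0100]: F1=0 F2=1 -> F1&~F2 -> 0
  row 5 [0101]: F1=0 F2=0 -> F1&~F2 -> 0
  row 6 [0110]: F1=0 F2=0 -> F1&~F2 -> 0
  row 7 [0111]: F1=0 F2=0 -> F1&~F2 -> 0
  row 8 [1000]: F1=1 F2=1 -> F1&~F2 -> 0
  row 9 [1001]: F1=0 F2=0 -> F1&~F2 -> 0
  row 10 [1010]: F1=1 F2=1 -> F1&~F2 -> 0
  row 11 [1011]: F1=1 F2=0 -> F1&~F2 -> 1
  row 12 [1100]: F1=0 F2=1 -> F1&~F2 -> 0
  row 13 [1101]: F1=0 F2=0 -> F1&~F2 -> 0
  row 14 [1110]: F1=0 F2=0 -> F1&~F2 -> 0
  row 15 [1111]: F1=0 F2=0 -> F1&~F2 -> 0
Full result column, 4 rows per line (u,v fixed per line; w,z runs 00..11 left to right):
  rows 0-3 [u,v=00]: 0011  = hex 3
  rows 4-7 [u,v=01]: 0000  = hex 0
  rows 8-11 [u,v=10]: 0001  = hex 1
  rows 12-15 [u,v=11]: 0000  = hex 0
Counterexample vector (row 0 .. row 15) = 0011000000010000
Output column grouped in 4s = 0011 0000 0001 0000 = 0x3010
Convert to decimal digit by digit (value = value*16 + digit):
  3 -> 3
  3*16 + 0 = 48
  48*16 + 1 = 769
  769*16 + 0 = 12304
Decimal = 12304

12304


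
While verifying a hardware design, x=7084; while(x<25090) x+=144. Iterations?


Step 1: x goes from 7084 toward 25090 by 144; the body runs while x<25090, so iterations = ceil((bound-start)/step)
Step 2: Distance=18006
Step 3: ceil(18006/144)=126

126


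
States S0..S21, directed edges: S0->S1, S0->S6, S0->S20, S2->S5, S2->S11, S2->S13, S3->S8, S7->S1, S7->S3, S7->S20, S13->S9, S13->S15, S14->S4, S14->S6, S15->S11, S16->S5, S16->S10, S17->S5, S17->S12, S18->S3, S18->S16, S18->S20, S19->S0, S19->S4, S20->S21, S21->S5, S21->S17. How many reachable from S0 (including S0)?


BFS from S0:
  layer 0: {S0}
  layer 1: {S1, S6, S20}
  layer 2: {S21}
  layer 3: {S5, S17}
  layer 4: {S12}
Reachable set: {S0, S1, S5, S6, S12, S17, S20, S21}
Count = 8

8


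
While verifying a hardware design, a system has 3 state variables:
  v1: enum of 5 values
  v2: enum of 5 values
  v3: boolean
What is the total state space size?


State space = product of domain sizes of all variables.
Domain sizes:
  v1 (enum of 5 values): 5
  v2 (enum of 5 values): 5
  v3 (boolean): 2
Product = 5 * 5 * 2 = 50

50


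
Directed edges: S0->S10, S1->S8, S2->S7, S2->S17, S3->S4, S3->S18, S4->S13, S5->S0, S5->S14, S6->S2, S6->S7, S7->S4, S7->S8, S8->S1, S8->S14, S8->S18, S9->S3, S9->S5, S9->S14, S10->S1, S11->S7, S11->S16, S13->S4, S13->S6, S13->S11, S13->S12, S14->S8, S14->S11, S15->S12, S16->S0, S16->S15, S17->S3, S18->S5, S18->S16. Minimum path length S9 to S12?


BFS layer-by-layer from S9:
  dist 0: {S9}
  dist 1: {S3, S5, S14}
  dist 2: {S0, S4, S8, S11, S18}
  dist 3: {S1, S7, S10, S13, S16}
  dist 4: {S6, S12, S15}
  -> S12 reached at distance 4
Shortest path length = 4

4


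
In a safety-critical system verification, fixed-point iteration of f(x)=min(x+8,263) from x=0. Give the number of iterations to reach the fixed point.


Step 1: x=0, cap=263, increment=8
Step 2: x grows by 8 each step until capped at 263; fixed point is x=263
Step 3: iterations = ceil(263/8) = 33

33


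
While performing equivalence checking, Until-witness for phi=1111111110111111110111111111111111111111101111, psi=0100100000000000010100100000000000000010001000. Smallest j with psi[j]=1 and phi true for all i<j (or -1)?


(phi U psi) at 0: need smallest j with psi[j]=1 and phi[i]=1 for all i in [0,j).
Scan from step 0:
  step 0: phi=1, psi=0 -> continue
  step 1: psi=1 and phi held for [0,1) -> witness found
Witness step = 1

1


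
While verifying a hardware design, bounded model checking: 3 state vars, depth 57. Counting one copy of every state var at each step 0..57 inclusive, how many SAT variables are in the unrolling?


BMC unrolls to depth k, creating one copy of each state var for steps 0..k.
Step count = 57 + 1 = 58 (steps 0 through 57)
Vars per step = 3
Total = 3 * 58 = 174

174


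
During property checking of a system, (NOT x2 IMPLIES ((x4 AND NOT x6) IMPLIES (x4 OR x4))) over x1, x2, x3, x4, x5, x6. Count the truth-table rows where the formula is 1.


Formula: (NOT x2 IMPLIES ((x4 AND NOT x6) IMPLIES (x4 OR x4))) over 6 vars (64 rows)
Evaluate each row (x1, x2, x3, x4, x5, x6 as bits, MSB first):
  row 0 [000000]: (NOT 0 IMPLIES ((0 AND NOT 0) IMPLIES (0 OR 0))) -> 1
  row 1 [000001]: (NOT 0 IMPLIES ((0 AND NOT 1) IMPLIES (0 OR 0))) -> 1
  row 2 [000010]: (NOT 0 IMPLIES ((0 AND NOT 0) IMPLIES (0 OR 0))) -> 1
  row 3 [000011]: (NOT 0 IMPLIES ((0 AND NOT 1) IMPLIES (0 OR 0))) -> 1
  row 4 [000100]: (NOT 0 IMPLIES ((1 AND NOT 0) IMPLIES (1 OR 1))) -> 1
  (every remaining row is evaluated the same way; all 64 results are listed next)
Full result column, 8 rows per line (x1,x2,x3 fixed per line; x4,x5,x6 runs 000..111 left to right):
  rows 0-7 [x1,x2,x3=000]: 11111111  (ones: 8)
  rows 8-15 [x1,x2,x3=001]: 11111111  (ones: 8)
  rows 16-23 [x1,x2,x3=010]: 11111111  (ones: 8)
  rows 24-31 [x1,x2,x3=011]: 11111111  (ones: 8)
  rows 32-39 [x1,x2,x3=100]: 11111111  (ones: 8)
  rows 40-47 [x1,x2,x3=101]: 11111111  (ones: 8)
  rows 48-55 [x1,x2,x3=110]: 11111111  (ones: 8)
  rows 56-63 [x1,x2,x3=111]: 11111111  (ones: 8)
Count of 1-rows = 8+8+8+8+8+8+8+8 = 64

64


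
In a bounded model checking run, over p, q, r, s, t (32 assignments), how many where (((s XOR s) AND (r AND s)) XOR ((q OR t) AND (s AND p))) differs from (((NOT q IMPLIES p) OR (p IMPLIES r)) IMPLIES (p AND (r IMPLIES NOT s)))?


F1 = (((s XOR s) AND (r AND s)) XOR ((q OR t) AND (s AND p)))
F2 = (((NOT q IMPLIES p) OR (p IMPLIES r)) IMPLIES (p AND (r IMPLIES NOT s)))
Evaluate both on each of 32 rows (bits = p,q,r,s,t):
  row 0 [00000]: F1=0 F2=0 -> 0
  row 1 [00001]: F1=0 F2=0 -> 0
  row 2 [00010]: F1=0 F2=0 -> 0
  row 3 [00011]: F1=0 F2=0 -> 0
  row 4 [00100]: F1=0 F2=0 -> 0
  row 5 [00101]: F1=0 F2=0 -> 0
  row 6 [00110]: F1=0 F2=0 -> 0
  row 7 [00111]: F1=0 F2=0 -> 0
  row 8 [01000]: F1=0 F2=0 -> 0
  row 9 [01001]: F1=0 F2=0 -> 0
  row 10 [01010]: F1=0 F2=0 -> 0
  row 11 [01011]: F1=0 F2=0 -> 0
  row 12 [01100]: F1=0 F2=0 -> 0
  row 13 [01101]: F1=0 F2=0 -> 0
  row 14 [01110]: F1=0 F2=0 -> 0
  row 15 [01111]: F1=0 F2=0 -> 0
  row 16 [10000]: F1=0 F2=1 (differ) -> 1
  row 17 [10001]: F1=0 F2=1 (differ) -> 1
  row 18 [10010]: F1=0 F2=1 (differ) -> 1
  row 19 [10011]: F1=1 F2=1 -> 0
  row 20 [10100]: F1=0 F2=1 (differ) -> 1
  row 21 [10101]: F1=0 F2=1 (differ) -> 1
  row 22 [10110]: F1=0 F2=0 -> 0
  row 23 [10111]: F1=1 F2=0 (differ) -> 1
  row 24 [11000]: F1=0 F2=1 (differ) -> 1
  row 25 [11001]: F1=0 F2=1 (differ) -> 1
  row 26 [11010]: F1=1 F2=1 -> 0
  row 27 [11011]: F1=1 F2=1 -> 0
  row 28 [11100]: F1=0 F2=1 (differ) -> 1
  row 29 [11101]: F1=0 F2=1 (differ) -> 1
  row 30 [11110]: F1=1 F2=0 (differ) -> 1
  row 31 [11111]: F1=1 F2=0 (differ) -> 1
Full result column, 8 rows per line (p,q fixed per line; r,s,t runs 000..111 left to right):
  rows 0-7 [p,q=00]: 00000000  (ones: 0)
  rows 8-15 [p,q=01]: 00000000  (ones: 0)
  rows 16-23 [p,q=10]: 11101101  (ones: 6)
  rows 24-31 [p,q=11]: 11001111  (ones: 6)
Disagreements = 0+0+6+6 = 12

12


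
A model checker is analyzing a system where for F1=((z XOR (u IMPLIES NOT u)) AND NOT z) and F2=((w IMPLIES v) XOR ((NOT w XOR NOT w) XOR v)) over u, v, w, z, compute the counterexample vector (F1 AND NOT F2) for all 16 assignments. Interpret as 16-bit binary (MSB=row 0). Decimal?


F1 = ((z XOR (u IMPLIES NOT u)) AND NOT z)
F2 = ((w IMPLIES v) XOR ((NOT w XOR NOT w) XOR v))
Counterexample to F1=>F2 is where F1=1 and F2=0.
Evaluate each row (bits = u,v,w,z, MSB first):
  row 0 [0000]: F1=1 F2=1 -> F1&~F2 -> 0
  row 1 [0001]: F1=0 F2=1 -> F1&~F2 -> 0
  row 2 [0010]: F1=1 F2=0 -> F1&~F2 -> 1
  row 3 [0011]: F1=0 F2=0 -> F1&~F2 -> 0
  row 4 [0100]: F1=1 F2=0 -> F1&~F2 -> 1
  row 5 [0101]: F1=0 F2=0 -> F1&~F2 -> 0
  row 6 [0110]: F1=1 F2=0 -> F1&~F2 -> 1
  row 7 [0111]: F1=0 F2=0 -> F1&~F2 -> 0
  row 8 [1000]: F1=0 F2=1 -> F1&~F2 -> 0
  row 9 [1001]: F1=0 F2=1 -> F1&~F2 -> 0
  row 10 [1010]: F1=0 F2=0 -> F1&~F2 -> 0
  row 11 [1011]: F1=0 F2=0 -> F1&~F2 -> 0
  row 12 [1100]: F1=0 F2=0 -> F1&~F2 -> 0
  row 13 [1101]: F1=0 F2=0 -> F1&~F2 -> 0
  row 14 [1110]: F1=0 F2=0 -> F1&~F2 -> 0
  row 15 [1111]: F1=0 F2=0 -> F1&~F2 -> 0
Full result column, 4 rows per line (u,v fixed per line; w,z runs 00..11 left to right):
  rows 0-3 [u,v=00]: 0010  = hex 2
  rows 4-7 [u,v=01]: 1010  = hex A
  rows 8-11 [u,v=10]: 0000  = hex 0
  rows 12-15 [u,v=11]: 0000  = hex 0
Counterexample vector (row 0 .. row 15) = 0010101000000000
Output column grouped in 4s = 0010 1010 0000 0000 = 0x2A00
Convert to decimal digit by digit (value = value*16 + digit):
  2 -> 2
  2*16 + 10 (A) = 42
  42*16 + 0 = 672
  672*16 + 0 = 10752
Decimal = 10752

10752


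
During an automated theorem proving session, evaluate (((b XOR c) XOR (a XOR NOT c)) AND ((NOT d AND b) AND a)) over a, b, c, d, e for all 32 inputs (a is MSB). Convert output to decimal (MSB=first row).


Formula: (((b XOR c) XOR (a XOR NOT c)) AND ((NOT d AND b) AND a)) over a, b, c, d, e (32 rows)
Evaluate each row (bits = a,b,c,d,e, MSB first):
  row 0 [00000]: (((0 XOR 0) XOR (0 XOR NOT 0)) AND ((NOT 0 AND 0) AND 0)) -> 0
  row 1 [00001]: (((0 XOR 0) XOR (0 XOR NOT 0)) AND ((NOT 0 AND 0) AND 0)) -> 0
  row 2 [00010]: (((0 XOR 0) XOR (0 XOR NOT 0)) AND ((NOT 1 AND 0) AND 0)) -> 0
  row 3 [00011]: (((0 XOR 0) XOR (0 XOR NOT 0)) AND ((NOT 1 AND 0) AND 0)) -> 0
  row 4 [00100]: (((0 XOR 1) XOR (0 XOR NOT 1)) AND ((NOT 0 AND 0) AND 0)) -> 0
  row 5 [00101]: (((0 XOR 1) XOR (0 XOR NOT 1)) AND ((NOT 0 AND 0) AND 0)) -> 0
  row 6 [00110]: (((0 XOR 1) XOR (0 XOR NOT 1)) AND ((NOT 1 AND 0) AND 0)) -> 0
  row 7 [00111]: (((0 XOR 1) XOR (0 XOR NOT 1)) AND ((NOT 1 AND 0) AND 0)) -> 0
  row 8 [01000]: (((1 XOR 0) XOR (0 XOR NOT 0)) AND ((NOT 0 AND 1) AND 0)) -> 0
  row 9 [01001]: (((1 XOR 0) XOR (0 XOR NOT 0)) AND ((NOT 0 AND 1) AND 0)) -> 0
  row 10 [01010]: (((1 XOR 0) XOR (0 XOR NOT 0)) AND ((NOT 1 AND 1) AND 0)) -> 0
  row 11 [01011]: (((1 XOR 0) XOR (0 XOR NOT 0)) AND ((NOT 1 AND 1) AND 0)) -> 0
  row 12 [01100]: (((1 XOR 1) XOR (0 XOR NOT 1)) AND ((NOT 0 AND 1) AND 0)) -> 0
  row 13 [01101]: (((1 XOR 1) XOR (0 XOR NOT 1)) AND ((NOT 0 AND 1) AND 0)) -> 0
  row 14 [01110]: (((1 XOR 1) XOR (0 XOR NOT 1)) AND ((NOT 1 AND 1) AND 0)) -> 0
  row 15 [01111]: (((1 XOR 1) XOR (0 XOR NOT 1)) AND ((NOT 1 AND 1) AND 0)) -> 0
  row 16 [10000]: (((0 XOR 0) XOR (1 XOR NOT 0)) AND ((NOT 0 AND 0) AND 1)) -> 0
  row 17 [10001]: (((0 XOR 0) XOR (1 XOR NOT 0)) AND ((NOT 0 AND 0) AND 1)) -> 0
  row 18 [10010]: (((0 XOR 0) XOR (1 XOR NOT 0)) AND ((NOT 1 AND 0) AND 1)) -> 0
  row 19 [10011]: (((0 XOR 0) XOR (1 XOR NOT 0)) AND ((NOT 1 AND 0) AND 1)) -> 0
  row 20 [10100]: (((0 XOR 1) XOR (1 XOR NOT 1)) AND ((NOT 0 AND 0) AND 1)) -> 0
  row 21 [10101]: (((0 XOR 1) XOR (1 XOR NOT 1)) AND ((NOT 0 AND 0) AND 1)) -> 0
  row 22 [10110]: (((0 XOR 1) XOR (1 XOR NOT 1)) AND ((NOT 1 AND 0) AND 1)) -> 0
  row 23 [10111]: (((0 XOR 1) XOR (1 XOR NOT 1)) AND ((NOT 1 AND 0) AND 1)) -> 0
  row 24 [11000]: (((1 XOR 0) XOR (1 XOR NOT 0)) AND ((NOT 0 AND 1) AND 1)) -> 1
  row 25 [11001]: (((1 XOR 0) XOR (1 XOR NOT 0)) AND ((NOT 0 AND 1) AND 1)) -> 1
  row 26 [11010]: (((1 XOR 0) XOR (1 XOR NOT 0)) AND ((NOT 1 AND 1) AND 1)) -> 0
  row 27 [11011]: (((1 XOR 0) XOR (1 XOR NOT 0)) AND ((NOT 1 AND 1) AND 1)) -> 0
  row 28 [11100]: (((1 XOR 1) XOR (1 XOR NOT 1)) AND ((NOT 0 AND 1) AND 1)) -> 1
  row 29 [11101]: (((1 XOR 1) XOR (1 XOR NOT 1)) AND ((NOT 0 AND 1) AND 1)) -> 1
  row 30 [11110]: (((1 XOR 1) XOR (1 XOR NOT 1)) AND ((NOT 1 AND 1) AND 1)) -> 0
  row 31 [11111]: (((1 XOR 1) XOR (1 XOR NOT 1)) AND ((NOT 1 AND 1) AND 1)) -> 0
Full result column, 4 rows per line (a,b,c fixed per line; d,e runs 00..11 left to right):
  rows 0-3 [a,b,c=000]: 0000  = hex 0
  rows 4-7 [a,b,c=001]: 0000  = hex 0
  rows 8-11 [a,b,c=010]: 0000  = hex 0
  rows 12-15 [a,b,c=011]: 0000  = hex 0
  rows 16-19 [a,b,c=100]: 0000  = hex 0
  rows 20-23 [a,b,c=101]: 0000  = hex 0
  rows 24-27 [a,b,c=110]: 1100  = hex C
  rows 28-31 [a,b,c=111]: 1100  = hex C
Output column (row 0 .. row 31) = 00000000000000000000000011001100
Output column grouped in 4s = 0000 0000 0000 0000 0000 0000 1100 1100 = 0x000000CC
Convert to decimal digit by digit (value = value*16 + digit):
  0 -> 0
  0*16 + 0 = 0
  0*16 + 0 = 0
  0*16 + 0 = 0
  0*16 + 0 = 0
  0*16 + 0 = 0
  0*16 + 12 (C) = 12
  12*16 + 12 (C) = 204
Decimal = 204

204
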